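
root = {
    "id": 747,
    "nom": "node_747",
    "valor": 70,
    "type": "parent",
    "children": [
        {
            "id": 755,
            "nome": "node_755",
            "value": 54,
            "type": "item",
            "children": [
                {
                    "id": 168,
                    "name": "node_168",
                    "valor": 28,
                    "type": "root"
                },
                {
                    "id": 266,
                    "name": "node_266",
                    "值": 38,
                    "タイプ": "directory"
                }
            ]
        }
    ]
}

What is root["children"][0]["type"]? "item"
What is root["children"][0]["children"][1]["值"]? 38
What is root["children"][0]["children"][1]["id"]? 266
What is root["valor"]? 70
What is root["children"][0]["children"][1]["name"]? "node_266"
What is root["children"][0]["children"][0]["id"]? 168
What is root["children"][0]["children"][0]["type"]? "root"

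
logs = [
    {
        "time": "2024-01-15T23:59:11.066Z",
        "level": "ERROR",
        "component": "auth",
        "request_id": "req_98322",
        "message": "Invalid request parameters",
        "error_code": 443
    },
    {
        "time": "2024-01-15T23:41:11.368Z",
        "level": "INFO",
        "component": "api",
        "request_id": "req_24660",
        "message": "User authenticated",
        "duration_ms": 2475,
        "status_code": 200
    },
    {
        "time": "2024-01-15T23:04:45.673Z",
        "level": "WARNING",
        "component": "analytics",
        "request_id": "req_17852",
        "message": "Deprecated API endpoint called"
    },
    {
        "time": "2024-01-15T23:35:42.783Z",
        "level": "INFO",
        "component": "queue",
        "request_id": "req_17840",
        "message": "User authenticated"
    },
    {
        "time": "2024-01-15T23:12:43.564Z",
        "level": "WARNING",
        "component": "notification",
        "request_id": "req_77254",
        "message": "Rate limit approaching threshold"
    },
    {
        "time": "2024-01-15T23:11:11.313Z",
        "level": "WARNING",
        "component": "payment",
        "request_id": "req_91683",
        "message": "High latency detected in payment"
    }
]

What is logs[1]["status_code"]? 200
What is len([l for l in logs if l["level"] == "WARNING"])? 3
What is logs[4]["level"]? "WARNING"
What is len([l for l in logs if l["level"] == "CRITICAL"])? 0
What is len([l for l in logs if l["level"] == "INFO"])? 2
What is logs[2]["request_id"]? "req_17852"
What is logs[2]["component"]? "analytics"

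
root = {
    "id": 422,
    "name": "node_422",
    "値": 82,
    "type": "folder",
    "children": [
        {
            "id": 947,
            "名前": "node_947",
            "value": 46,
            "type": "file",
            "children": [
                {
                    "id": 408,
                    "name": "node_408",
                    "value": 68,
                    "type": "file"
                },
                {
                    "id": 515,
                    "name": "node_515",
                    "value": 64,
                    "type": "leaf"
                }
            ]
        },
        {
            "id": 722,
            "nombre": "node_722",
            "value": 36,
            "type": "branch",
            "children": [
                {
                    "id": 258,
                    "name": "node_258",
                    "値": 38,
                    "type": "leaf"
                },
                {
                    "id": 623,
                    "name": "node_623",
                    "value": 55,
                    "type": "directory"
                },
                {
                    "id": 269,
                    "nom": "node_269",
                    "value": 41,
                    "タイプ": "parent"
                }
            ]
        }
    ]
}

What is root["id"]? 422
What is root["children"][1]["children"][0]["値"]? 38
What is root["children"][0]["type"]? "file"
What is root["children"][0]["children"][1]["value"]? 64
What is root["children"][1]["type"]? "branch"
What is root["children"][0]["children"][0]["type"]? "file"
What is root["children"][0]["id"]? 947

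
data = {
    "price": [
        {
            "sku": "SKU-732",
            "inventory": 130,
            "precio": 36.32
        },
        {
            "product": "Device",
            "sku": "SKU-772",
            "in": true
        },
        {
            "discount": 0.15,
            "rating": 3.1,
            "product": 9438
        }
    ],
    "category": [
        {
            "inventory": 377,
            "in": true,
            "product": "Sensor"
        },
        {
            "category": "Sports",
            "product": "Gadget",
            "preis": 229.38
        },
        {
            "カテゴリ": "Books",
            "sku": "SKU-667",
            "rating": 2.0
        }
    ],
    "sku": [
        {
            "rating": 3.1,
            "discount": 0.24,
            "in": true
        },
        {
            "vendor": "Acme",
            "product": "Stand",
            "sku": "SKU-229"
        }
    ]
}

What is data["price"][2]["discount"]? 0.15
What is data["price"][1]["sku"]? "SKU-772"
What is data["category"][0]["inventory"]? 377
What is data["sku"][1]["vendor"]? "Acme"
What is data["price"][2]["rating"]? 3.1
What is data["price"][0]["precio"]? 36.32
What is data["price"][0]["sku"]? "SKU-732"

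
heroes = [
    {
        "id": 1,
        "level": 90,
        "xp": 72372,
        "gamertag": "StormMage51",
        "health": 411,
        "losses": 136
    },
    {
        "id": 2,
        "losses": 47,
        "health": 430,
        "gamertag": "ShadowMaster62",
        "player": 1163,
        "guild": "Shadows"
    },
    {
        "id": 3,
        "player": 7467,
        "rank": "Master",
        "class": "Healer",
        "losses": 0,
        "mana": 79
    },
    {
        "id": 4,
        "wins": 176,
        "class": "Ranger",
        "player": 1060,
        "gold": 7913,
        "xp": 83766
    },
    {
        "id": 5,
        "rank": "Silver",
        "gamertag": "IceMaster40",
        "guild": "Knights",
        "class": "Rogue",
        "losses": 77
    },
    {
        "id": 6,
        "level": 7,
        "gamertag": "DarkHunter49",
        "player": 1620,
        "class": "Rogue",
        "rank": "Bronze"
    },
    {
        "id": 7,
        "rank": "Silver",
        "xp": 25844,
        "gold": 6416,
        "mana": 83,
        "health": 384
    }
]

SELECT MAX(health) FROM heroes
430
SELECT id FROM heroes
[1, 2, 3, 4, 5, 6, 7]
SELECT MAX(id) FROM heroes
7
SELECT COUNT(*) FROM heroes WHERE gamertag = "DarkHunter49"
1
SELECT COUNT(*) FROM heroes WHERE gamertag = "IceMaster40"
1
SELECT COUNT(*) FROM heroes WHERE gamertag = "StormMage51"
1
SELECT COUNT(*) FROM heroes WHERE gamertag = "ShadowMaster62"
1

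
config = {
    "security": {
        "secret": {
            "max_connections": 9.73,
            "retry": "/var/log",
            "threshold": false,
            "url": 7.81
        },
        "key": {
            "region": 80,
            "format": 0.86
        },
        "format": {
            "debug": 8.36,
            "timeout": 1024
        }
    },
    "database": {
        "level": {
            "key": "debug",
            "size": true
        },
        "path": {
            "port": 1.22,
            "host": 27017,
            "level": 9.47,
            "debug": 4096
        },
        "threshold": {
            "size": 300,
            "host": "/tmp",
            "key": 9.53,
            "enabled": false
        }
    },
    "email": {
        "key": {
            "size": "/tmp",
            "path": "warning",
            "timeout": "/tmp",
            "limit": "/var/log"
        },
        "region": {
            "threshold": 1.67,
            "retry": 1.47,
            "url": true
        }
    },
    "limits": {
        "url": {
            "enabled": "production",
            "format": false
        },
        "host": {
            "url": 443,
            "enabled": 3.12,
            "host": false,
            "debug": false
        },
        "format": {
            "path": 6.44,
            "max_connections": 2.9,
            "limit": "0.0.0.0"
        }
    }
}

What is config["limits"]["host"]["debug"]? False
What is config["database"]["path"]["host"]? 27017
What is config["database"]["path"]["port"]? 1.22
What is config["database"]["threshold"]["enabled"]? False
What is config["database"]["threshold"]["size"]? 300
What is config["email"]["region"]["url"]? True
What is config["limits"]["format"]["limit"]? "0.0.0.0"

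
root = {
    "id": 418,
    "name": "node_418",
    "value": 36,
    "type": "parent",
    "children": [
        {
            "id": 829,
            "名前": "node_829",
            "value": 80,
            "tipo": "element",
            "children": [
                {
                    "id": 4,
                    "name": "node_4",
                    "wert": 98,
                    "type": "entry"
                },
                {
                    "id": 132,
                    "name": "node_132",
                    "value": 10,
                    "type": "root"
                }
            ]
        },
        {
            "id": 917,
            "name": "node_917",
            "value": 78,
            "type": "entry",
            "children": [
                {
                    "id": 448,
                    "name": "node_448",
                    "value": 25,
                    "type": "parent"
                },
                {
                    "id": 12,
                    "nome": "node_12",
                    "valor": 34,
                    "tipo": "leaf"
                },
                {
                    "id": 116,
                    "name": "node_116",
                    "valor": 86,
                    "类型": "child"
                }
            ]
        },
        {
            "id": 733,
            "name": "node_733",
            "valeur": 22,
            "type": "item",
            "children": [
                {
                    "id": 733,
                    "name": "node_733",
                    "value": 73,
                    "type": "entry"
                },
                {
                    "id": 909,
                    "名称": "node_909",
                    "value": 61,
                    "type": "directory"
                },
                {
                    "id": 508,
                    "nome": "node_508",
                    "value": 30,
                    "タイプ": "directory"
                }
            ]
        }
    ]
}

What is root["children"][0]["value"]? 80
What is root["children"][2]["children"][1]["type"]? "directory"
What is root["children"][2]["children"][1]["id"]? 909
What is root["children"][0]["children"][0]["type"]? "entry"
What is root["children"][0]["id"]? 829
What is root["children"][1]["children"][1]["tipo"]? "leaf"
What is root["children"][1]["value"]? 78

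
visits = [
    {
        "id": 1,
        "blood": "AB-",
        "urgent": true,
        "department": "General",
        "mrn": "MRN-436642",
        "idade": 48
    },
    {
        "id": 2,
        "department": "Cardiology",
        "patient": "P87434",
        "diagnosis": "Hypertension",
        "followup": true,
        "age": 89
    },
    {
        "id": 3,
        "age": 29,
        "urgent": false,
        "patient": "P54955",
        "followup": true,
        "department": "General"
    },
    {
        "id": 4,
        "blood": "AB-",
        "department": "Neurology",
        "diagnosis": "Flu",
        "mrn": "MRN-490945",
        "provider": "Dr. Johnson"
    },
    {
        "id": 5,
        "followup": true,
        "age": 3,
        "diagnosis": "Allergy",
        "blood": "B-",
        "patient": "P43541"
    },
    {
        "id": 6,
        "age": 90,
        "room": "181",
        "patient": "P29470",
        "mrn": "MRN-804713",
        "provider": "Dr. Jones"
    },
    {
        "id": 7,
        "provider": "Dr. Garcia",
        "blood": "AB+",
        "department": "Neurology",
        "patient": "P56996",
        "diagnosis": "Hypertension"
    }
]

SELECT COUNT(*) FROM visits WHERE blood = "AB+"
1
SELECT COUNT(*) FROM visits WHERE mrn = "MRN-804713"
1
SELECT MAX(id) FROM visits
7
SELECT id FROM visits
[1, 2, 3, 4, 5, 6, 7]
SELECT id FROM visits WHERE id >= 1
[1, 2, 3, 4, 5, 6, 7]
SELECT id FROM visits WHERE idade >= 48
[1]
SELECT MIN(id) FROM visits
1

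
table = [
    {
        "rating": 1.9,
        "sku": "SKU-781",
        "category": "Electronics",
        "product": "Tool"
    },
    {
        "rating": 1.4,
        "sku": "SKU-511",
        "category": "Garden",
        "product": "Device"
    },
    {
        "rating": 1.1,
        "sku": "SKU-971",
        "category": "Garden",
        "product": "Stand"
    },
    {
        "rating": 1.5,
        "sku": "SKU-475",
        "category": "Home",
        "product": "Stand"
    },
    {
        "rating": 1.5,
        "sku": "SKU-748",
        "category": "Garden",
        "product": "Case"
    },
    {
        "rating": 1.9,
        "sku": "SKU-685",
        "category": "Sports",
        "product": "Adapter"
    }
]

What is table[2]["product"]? "Stand"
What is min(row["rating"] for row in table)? 1.1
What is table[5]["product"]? "Adapter"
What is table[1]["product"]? "Device"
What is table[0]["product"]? "Tool"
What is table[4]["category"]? "Garden"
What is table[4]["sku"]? "SKU-748"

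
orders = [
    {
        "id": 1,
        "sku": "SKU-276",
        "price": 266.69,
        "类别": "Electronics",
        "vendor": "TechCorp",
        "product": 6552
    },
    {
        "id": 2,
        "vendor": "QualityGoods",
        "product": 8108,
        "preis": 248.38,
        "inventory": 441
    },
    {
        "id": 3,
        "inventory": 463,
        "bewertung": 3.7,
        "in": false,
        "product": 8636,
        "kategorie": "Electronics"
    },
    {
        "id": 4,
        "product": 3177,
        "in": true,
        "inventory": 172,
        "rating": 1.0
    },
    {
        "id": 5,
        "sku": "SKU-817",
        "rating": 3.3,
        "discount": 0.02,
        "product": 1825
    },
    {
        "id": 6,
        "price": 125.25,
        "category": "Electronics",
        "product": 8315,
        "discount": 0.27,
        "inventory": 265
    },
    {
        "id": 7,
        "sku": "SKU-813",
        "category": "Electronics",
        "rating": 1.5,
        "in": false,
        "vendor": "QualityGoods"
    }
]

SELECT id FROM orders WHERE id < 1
[]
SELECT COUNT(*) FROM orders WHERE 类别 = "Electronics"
1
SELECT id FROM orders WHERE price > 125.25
[1]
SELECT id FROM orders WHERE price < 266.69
[6]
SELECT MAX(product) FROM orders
8636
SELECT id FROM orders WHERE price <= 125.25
[6]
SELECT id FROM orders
[1, 2, 3, 4, 5, 6, 7]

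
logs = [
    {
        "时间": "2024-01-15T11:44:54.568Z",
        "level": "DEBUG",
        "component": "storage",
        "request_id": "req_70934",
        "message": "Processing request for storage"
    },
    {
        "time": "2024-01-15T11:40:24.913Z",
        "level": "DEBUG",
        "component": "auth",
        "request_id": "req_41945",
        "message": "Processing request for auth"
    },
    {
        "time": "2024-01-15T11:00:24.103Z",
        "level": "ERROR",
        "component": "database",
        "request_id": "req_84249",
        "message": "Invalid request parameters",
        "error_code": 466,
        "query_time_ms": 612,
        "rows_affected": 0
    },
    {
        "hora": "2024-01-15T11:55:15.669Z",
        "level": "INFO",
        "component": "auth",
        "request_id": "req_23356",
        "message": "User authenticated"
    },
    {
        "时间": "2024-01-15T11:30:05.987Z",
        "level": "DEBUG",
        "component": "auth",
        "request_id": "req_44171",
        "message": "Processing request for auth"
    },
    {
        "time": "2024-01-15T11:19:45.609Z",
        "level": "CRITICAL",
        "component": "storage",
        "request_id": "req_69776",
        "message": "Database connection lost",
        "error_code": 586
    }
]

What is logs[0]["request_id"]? "req_70934"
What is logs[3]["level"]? "INFO"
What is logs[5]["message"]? "Database connection lost"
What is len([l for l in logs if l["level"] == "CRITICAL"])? 1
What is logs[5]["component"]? "storage"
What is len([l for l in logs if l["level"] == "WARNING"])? 0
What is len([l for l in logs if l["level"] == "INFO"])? 1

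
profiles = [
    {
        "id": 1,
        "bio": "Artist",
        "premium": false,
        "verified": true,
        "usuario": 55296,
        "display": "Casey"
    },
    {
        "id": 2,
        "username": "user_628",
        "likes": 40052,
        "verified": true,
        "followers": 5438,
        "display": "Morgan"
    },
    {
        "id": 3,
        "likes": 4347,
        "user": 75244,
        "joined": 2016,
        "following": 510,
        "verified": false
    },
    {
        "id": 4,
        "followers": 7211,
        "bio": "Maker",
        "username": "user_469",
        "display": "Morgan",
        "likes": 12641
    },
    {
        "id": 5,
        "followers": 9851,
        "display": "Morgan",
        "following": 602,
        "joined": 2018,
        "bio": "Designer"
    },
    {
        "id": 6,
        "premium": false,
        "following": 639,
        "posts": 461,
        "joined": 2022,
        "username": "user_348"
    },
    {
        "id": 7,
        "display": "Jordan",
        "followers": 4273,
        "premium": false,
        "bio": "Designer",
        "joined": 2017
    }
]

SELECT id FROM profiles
[1, 2, 3, 4, 5, 6, 7]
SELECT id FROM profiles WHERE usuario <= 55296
[1]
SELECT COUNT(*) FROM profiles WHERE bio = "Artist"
1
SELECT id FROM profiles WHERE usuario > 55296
[]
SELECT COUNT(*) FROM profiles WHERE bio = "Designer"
2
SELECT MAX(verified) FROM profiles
True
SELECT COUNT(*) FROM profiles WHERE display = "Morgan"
3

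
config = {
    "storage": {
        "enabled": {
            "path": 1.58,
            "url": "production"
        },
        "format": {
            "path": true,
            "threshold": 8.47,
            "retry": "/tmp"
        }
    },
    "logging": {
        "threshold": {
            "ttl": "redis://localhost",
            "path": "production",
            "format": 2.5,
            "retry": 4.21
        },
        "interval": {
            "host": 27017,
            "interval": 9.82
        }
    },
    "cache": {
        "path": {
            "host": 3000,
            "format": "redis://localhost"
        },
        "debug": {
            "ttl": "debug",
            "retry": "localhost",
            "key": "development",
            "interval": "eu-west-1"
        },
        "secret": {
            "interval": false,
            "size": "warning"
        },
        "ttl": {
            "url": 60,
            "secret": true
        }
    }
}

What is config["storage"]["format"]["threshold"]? 8.47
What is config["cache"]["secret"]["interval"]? False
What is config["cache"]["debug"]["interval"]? "eu-west-1"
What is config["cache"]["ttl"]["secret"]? True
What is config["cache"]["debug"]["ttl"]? "debug"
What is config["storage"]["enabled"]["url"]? "production"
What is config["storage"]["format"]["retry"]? "/tmp"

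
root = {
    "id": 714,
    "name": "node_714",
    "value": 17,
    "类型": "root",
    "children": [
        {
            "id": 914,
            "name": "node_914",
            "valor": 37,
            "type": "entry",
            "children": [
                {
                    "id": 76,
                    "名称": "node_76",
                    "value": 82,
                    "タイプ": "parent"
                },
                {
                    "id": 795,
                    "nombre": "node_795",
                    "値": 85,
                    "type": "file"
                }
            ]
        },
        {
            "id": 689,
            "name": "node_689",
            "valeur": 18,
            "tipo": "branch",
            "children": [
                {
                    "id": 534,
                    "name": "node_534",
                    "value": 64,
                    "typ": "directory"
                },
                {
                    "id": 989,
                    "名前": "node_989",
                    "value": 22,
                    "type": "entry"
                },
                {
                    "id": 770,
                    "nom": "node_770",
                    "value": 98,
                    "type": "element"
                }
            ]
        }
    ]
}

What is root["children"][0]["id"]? 914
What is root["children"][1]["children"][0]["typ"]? "directory"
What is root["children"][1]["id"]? 689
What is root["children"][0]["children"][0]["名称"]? "node_76"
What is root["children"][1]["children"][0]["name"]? "node_534"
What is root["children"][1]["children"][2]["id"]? 770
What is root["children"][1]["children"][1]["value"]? 22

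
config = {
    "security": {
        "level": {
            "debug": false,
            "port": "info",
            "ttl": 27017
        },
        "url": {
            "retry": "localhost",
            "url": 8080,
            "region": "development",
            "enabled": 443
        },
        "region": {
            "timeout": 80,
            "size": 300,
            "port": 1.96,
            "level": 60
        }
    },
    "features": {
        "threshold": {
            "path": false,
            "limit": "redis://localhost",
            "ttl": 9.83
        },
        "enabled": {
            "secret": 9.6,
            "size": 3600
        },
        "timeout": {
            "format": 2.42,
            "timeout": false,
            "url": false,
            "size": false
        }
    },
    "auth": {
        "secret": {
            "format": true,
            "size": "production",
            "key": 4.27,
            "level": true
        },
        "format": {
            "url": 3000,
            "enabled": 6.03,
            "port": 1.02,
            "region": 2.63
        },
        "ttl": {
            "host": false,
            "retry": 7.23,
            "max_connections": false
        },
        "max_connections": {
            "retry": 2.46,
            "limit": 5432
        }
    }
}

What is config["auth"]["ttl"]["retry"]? 7.23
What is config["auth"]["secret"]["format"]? True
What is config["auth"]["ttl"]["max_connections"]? False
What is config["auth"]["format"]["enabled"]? 6.03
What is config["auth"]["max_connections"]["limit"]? 5432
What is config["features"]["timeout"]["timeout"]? False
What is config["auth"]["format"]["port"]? 1.02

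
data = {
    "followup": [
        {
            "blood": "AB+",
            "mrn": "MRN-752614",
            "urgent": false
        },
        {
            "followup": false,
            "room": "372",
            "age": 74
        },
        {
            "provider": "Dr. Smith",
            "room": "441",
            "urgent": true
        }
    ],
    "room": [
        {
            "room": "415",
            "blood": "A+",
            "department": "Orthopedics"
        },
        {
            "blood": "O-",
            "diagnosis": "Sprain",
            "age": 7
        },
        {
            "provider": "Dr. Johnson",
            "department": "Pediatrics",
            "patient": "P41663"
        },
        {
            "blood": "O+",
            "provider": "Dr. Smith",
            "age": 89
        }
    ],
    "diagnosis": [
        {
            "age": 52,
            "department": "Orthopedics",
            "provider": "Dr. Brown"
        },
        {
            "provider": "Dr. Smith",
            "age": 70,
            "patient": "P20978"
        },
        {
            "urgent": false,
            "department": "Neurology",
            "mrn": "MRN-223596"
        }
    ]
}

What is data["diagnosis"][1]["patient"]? "P20978"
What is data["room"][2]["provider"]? "Dr. Johnson"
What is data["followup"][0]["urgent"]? False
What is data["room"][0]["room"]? "415"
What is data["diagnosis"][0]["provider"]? "Dr. Brown"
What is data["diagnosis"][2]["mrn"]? "MRN-223596"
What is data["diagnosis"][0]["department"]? "Orthopedics"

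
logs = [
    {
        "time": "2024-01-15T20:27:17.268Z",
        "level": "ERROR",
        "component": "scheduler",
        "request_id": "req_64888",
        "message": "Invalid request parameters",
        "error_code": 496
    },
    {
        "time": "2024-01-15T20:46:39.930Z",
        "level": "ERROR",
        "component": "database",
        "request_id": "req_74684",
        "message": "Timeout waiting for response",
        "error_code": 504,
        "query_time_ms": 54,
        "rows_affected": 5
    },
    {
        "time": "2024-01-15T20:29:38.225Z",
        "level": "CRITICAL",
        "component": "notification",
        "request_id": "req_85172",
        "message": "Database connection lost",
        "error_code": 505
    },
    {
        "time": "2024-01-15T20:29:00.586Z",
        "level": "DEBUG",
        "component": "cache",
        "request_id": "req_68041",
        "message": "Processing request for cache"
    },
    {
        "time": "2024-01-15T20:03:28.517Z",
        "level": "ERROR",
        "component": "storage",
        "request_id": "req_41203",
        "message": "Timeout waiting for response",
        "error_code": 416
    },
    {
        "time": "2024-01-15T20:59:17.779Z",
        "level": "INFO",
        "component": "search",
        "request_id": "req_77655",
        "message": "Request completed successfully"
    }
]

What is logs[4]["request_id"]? "req_41203"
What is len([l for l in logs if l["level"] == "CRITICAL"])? 1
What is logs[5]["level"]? "INFO"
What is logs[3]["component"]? "cache"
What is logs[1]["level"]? "ERROR"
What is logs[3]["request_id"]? "req_68041"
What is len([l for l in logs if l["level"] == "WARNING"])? 0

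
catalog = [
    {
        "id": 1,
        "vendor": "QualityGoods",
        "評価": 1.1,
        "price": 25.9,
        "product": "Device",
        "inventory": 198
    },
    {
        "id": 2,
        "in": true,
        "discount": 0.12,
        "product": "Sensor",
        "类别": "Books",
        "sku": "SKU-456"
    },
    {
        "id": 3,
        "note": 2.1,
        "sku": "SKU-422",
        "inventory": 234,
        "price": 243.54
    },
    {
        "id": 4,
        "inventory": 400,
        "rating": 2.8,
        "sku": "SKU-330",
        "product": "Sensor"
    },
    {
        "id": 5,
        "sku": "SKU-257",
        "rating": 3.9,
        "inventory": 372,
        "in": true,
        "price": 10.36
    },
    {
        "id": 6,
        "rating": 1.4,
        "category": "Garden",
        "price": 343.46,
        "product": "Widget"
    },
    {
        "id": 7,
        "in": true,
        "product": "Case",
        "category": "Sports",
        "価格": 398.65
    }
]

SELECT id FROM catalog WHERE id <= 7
[1, 2, 3, 4, 5, 6, 7]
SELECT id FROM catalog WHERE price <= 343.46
[1, 3, 5, 6]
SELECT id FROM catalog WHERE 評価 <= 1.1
[1]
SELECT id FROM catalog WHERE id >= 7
[7]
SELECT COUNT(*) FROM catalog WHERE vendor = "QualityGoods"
1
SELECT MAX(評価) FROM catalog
1.1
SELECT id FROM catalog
[1, 2, 3, 4, 5, 6, 7]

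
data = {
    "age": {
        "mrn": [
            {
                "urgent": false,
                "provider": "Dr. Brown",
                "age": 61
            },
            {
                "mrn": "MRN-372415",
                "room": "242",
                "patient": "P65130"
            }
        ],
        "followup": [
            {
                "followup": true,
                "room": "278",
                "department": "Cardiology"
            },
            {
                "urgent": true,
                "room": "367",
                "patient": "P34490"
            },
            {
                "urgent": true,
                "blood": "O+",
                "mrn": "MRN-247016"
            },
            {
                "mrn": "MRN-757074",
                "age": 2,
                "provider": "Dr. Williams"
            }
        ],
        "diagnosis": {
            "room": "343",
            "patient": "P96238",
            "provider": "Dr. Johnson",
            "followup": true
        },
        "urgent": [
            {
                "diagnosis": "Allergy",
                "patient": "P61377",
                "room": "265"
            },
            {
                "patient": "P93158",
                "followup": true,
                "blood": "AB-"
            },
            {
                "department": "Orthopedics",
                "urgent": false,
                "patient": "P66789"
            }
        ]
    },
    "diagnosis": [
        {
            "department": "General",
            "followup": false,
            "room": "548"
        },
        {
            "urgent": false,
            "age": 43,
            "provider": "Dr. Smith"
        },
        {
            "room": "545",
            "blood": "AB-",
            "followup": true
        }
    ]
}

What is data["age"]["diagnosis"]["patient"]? "P96238"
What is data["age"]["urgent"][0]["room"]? "265"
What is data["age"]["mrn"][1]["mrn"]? "MRN-372415"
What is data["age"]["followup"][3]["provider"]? "Dr. Williams"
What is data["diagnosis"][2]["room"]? "545"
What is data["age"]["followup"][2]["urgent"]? True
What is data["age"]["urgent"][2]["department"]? "Orthopedics"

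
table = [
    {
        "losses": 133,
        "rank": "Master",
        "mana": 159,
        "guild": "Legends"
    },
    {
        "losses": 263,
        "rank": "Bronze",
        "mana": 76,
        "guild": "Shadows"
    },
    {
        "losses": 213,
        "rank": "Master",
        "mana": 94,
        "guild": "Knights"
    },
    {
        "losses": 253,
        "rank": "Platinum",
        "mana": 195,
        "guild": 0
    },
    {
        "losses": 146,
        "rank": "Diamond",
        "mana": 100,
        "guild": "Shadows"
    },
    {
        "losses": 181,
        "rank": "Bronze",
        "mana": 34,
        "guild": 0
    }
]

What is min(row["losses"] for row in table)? 133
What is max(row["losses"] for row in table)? 263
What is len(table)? 6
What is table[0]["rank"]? "Master"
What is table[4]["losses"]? 146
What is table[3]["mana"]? 195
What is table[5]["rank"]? "Bronze"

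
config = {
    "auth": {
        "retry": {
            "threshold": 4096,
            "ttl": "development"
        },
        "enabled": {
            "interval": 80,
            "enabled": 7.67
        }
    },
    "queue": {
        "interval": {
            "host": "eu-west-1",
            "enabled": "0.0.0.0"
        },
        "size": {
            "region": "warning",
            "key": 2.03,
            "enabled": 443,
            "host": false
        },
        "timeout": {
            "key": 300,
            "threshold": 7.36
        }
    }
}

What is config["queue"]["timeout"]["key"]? 300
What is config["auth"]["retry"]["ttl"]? "development"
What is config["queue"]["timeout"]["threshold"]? 7.36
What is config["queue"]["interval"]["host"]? "eu-west-1"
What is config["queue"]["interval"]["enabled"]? "0.0.0.0"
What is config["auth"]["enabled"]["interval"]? 80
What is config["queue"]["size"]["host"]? False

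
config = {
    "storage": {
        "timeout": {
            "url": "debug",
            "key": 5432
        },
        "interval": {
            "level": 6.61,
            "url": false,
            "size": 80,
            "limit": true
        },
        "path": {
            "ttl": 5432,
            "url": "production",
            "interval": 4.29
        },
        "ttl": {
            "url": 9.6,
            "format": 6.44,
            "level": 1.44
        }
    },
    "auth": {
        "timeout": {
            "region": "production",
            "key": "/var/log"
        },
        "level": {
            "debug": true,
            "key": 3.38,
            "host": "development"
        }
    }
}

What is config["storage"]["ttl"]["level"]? 1.44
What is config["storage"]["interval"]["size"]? 80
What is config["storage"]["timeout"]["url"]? "debug"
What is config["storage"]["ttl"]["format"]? 6.44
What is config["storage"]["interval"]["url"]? False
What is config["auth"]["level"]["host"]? "development"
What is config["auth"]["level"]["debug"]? True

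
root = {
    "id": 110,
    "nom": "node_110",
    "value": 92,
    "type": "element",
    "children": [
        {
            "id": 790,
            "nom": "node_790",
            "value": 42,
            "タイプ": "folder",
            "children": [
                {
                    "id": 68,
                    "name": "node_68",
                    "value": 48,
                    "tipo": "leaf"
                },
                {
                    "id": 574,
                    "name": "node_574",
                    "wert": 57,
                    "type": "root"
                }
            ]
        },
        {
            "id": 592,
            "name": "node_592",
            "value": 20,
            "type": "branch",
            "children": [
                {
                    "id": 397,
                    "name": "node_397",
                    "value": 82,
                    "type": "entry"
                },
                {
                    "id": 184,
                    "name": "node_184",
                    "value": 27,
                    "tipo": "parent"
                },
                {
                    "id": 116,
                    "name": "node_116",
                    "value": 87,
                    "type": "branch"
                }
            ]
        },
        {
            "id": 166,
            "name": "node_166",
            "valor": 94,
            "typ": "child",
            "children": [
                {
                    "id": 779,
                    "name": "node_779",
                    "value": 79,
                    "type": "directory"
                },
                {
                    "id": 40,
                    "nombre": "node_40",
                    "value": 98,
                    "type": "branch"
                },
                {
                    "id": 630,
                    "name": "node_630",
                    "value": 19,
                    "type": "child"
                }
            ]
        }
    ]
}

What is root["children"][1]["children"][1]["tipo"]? "parent"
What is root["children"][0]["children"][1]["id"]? 574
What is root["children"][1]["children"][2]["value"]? 87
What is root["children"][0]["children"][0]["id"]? 68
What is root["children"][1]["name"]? "node_592"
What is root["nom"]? "node_110"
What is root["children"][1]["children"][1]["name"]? "node_184"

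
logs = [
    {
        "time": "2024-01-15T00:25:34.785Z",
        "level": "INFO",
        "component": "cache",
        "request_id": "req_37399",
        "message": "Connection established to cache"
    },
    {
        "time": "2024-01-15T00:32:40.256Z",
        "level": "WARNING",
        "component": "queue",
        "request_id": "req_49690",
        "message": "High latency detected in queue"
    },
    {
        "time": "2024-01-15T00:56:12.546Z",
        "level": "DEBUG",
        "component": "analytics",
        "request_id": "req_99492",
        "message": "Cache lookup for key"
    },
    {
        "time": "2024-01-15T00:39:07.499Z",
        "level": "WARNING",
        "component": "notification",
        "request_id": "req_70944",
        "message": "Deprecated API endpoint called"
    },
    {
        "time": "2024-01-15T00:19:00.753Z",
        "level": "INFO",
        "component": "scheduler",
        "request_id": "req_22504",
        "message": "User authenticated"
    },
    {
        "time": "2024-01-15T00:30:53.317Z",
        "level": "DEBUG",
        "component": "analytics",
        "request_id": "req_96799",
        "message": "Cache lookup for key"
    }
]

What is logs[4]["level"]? "INFO"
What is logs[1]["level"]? "WARNING"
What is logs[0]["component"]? "cache"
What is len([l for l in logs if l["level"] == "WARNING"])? 2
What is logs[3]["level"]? "WARNING"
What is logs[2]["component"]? "analytics"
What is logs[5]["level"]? "DEBUG"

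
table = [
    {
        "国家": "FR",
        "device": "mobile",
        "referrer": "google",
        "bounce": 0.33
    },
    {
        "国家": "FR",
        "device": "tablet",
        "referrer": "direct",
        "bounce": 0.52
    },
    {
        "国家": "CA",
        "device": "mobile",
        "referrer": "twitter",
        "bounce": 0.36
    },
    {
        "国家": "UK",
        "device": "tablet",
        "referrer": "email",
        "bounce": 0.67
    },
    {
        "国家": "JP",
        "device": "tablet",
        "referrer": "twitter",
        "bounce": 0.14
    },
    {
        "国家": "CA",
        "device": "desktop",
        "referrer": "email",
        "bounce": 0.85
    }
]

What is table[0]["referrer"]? "google"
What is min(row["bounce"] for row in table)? 0.14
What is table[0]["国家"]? "FR"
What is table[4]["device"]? "tablet"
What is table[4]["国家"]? "JP"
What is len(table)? 6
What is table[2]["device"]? "mobile"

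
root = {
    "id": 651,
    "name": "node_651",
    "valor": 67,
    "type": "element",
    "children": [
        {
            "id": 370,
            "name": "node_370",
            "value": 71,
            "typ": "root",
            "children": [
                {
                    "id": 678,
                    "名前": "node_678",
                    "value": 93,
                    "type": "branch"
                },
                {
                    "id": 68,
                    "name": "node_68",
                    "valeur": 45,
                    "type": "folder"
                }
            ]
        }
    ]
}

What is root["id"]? 651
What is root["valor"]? 67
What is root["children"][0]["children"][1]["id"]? 68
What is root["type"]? "element"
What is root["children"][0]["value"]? 71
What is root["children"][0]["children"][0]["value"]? 93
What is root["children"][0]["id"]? 370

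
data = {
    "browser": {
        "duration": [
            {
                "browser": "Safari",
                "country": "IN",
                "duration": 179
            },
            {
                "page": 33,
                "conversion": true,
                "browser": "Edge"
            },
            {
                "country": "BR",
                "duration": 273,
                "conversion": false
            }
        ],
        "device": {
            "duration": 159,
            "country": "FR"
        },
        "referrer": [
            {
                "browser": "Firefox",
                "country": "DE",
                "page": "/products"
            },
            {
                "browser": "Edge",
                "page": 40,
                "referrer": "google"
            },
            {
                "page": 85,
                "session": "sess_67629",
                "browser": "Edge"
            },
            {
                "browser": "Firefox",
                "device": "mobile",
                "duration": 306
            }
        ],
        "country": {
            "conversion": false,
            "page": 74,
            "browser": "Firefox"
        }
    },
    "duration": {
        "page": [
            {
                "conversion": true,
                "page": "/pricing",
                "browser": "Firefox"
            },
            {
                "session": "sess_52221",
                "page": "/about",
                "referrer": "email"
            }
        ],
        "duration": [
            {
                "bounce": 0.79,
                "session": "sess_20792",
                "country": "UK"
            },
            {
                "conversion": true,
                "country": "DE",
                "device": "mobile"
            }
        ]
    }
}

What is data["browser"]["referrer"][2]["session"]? "sess_67629"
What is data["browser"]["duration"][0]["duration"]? 179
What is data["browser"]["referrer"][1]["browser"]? "Edge"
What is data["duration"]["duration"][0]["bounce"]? 0.79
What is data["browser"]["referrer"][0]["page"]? "/products"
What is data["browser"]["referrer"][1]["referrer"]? "google"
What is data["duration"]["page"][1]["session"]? "sess_52221"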